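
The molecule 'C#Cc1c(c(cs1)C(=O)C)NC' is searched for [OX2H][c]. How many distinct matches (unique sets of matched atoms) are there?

[OX2H][c] is the SMARTS for a phenol: a hydroxyl oxygen attached to an aromatic carbon.
No fragment in the molecule satisfies every constraint, giving 0 matches.

0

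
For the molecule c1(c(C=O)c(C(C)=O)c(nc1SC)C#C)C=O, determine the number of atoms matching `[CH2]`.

0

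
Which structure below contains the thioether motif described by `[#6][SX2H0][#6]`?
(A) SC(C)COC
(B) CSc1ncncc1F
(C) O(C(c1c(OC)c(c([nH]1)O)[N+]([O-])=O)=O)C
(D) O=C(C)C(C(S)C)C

[#6][SX2H0][#6] describes an aliphatic sulfur bridging two carbons with no H on the sulfur (a thioether).
(A) has a thiol (-SH) but the sulfur has H1, not H0 bridging two carbons.
(B) contains a methylthio ether (-SCH3), which satisfies every atom and bond constraint.
(C) has a methoxy ether (-OCH3) but the bridging atom is O, not S.
(D) has a thiol (-SH) but the sulfur has H1, not H0 bridging two carbons.
So the answer is (B).

B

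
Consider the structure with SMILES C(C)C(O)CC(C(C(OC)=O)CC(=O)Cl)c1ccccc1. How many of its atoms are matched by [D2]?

9

Check the 21 heavy atoms by environment: 3× C (D2) → match; 5× C (D3) → no; 2× C (D1) → no; 3× O (D1) → no; 1× O (D2) → match; 1× c (aromatic, D3) → no; 5× c (aromatic, D2) → match; 1× Cl (D1) → no.
Summing the matching environments: 3 + 1 + 5 = 9 matching atoms.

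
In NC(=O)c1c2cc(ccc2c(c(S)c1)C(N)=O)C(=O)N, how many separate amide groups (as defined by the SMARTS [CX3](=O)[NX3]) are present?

[CX3](=O)[NX3] is the SMARTS for an amide: a carbonyl carbon bonded to a trivalent nitrogen.
The molecule carries 3 separate instances of a primary amide (-C(=O)NH2) meeting every constraint; each maps to a distinct set of atoms, giving 3 matches.

3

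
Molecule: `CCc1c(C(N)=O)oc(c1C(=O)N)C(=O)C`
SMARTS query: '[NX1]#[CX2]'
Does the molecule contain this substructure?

No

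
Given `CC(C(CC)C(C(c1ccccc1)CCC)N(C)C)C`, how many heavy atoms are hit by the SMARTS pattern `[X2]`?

0

The query [X2] means: any atom with exactly two total connections (bonds + H).
Check the 20 heavy atoms by environment: 13× C (X4) → no; 6× c (aromatic, X3) → no; 1× N (X3) → no.
No environment satisfies the query, so 0 matching atoms.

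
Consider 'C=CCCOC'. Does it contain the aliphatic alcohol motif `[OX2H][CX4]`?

No

The pattern [OX2H][CX4] describes a hydroxyl oxygen bound to an sp3 (X4) carbon — an aliphatic alcohol.
The closest candidate here is a methoxy ether (-OCH3), but the oxygen has H0 (ether), not H1. No other fragment satisfies the full query, so there is no match.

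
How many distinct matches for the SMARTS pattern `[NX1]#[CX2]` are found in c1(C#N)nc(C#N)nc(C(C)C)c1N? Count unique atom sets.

[NX1]#[CX2] is the SMARTS for a nitrile: a nitrogen triple-bonded to a two-connected carbon.
The molecule carries 2 separate instances of a nitrile (-C#N) meeting every constraint; each maps to a distinct set of atoms, giving 2 matches.

2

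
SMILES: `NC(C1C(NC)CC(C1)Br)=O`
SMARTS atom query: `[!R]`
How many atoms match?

The query [!R] means: !R matches any atom not in a ring.
Check the 11 heavy atoms by environment: 5× C (in 5-ring) → no; 2× N (acyclic) → match; 2× C (acyclic) → match; 1× O (acyclic) → match; 1× Br (acyclic) → match.
Summing the matching environments: 2 + 2 + 1 + 1 = 6 matching atoms.

6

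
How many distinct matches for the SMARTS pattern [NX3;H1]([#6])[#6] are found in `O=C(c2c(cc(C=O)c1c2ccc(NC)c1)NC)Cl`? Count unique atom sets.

2

[NX3;H1]([#6])[#6] is the SMARTS for a secondary amine: a trivalent nitrogen with one H, bonded to two carbons.
The molecule carries 2 separate instances of an N-methylamino group (-NHCH3) meeting every constraint; each maps to a distinct set of atoms, giving 2 matches.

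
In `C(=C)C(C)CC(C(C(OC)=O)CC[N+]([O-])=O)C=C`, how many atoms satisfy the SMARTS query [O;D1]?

The query [O;D1] means: aliphatic oxygen bonded to exactly one heavy atom.
Check the 18 heavy atoms by environment: 5× C (D2) → no; 4× C (D3) → no; 4× C (D1) → no; 2× O (D1) → match; 1× O (D2) → no; 1× N (charge +1, D3) → no; 1× O (charge -1, D1) → match.
Summing the matching environments: 2 + 1 = 3 matching atoms.

3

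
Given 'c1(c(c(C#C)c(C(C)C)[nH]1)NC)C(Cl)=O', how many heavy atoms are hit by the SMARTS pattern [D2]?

The query [D2] means: atom with exactly two heavy-atom neighbours.
Check the 15 heavy atoms by environment: 1× n (aromatic, D2) → match; 4× c (aromatic, D3) → no; 1× N (D2) → match; 4× C (D1) → no; 2× C (D3) → no; 1× O (D1) → no; 1× Cl (D1) → no; 1× C (D2) → match.
Summing the matching environments: 1 + 1 + 1 = 3 matching atoms.

3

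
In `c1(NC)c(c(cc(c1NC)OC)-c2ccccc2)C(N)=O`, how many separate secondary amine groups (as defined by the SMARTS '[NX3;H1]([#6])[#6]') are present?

2

[NX3;H1]([#6])[#6] is the SMARTS for a secondary amine: a trivalent nitrogen with one H, bonded to two carbons.
The molecule carries 2 separate instances of an N-methylamino group (-NHCH3) meeting every constraint; each maps to a distinct set of atoms, giving 2 matches.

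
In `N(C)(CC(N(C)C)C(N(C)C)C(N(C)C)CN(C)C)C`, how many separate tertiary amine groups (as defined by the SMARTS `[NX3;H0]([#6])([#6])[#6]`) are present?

5

[NX3;H0]([#6])([#6])[#6] is the SMARTS for a tertiary amine: a trivalent nitrogen with no H, bonded to three carbons.
The molecule carries 5 separate instances of a dimethylamino group (-N(CH3)2) meeting every constraint; each maps to a distinct set of atoms, giving 5 matches.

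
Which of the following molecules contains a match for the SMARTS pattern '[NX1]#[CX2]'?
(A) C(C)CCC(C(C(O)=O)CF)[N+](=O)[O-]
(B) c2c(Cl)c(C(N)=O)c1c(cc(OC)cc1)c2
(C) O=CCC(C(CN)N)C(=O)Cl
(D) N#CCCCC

D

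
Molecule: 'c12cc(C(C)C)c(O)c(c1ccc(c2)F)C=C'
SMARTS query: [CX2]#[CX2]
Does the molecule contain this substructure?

No

The pattern [CX2]#[CX2] describes a carbon-carbon triple bond — an alkyne.
The closest candidate here is a vinyl group (-CH=CH2), but the C=C is a double bond; both carbons are CX3, not CX2. No other fragment satisfies the full query, so there is no match.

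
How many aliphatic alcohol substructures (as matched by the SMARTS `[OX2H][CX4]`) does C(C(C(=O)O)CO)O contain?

2

[OX2H][CX4] is the SMARTS for an aliphatic alcohol: a hydroxyl oxygen bound to an sp3 (X4) carbon.
The molecule carries 2 separate instances of a hydroxyl group (-OH) meeting every constraint; each maps to a distinct set of atoms, giving 2 matches.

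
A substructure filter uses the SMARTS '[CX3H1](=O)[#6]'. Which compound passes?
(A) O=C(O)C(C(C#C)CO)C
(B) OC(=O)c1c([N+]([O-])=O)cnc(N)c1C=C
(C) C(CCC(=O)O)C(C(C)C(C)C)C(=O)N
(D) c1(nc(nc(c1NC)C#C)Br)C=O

D

[CX3H1](=O)[#6] describes an sp2 carbon with one H, double-bonded to O and single-bonded to carbon (an aldehyde).
(A) has a carboxylic acid group (-C(=O)OH) but the carbonyl carbon has H0 and is bonded to O, not H1.
(B) has a carboxylic acid group (-C(=O)OH) but the carbonyl carbon has H0 and is bonded to O, not H1.
(C) has a carboxylic acid group (-C(=O)OH) but the carbonyl carbon has H0 and is bonded to O, not H1.
(D) contains an aldehyde (-CHO), which satisfies every atom and bond constraint.
So the answer is (D).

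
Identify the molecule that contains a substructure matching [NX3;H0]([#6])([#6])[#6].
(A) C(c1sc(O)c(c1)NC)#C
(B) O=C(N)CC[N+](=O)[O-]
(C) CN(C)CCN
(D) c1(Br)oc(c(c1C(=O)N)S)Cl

[NX3;H0]([#6])([#6])[#6] describes a trivalent nitrogen with no H, bonded to three carbons (a tertiary amine).
(A) has an N-methylamino group (-NHCH3) but the nitrogen still has one H (H1), not H0.
(B) has a primary amide (-C(=O)NH2) but the amide nitrogen has H2 and only one carbon neighbour.
(C) contains a dimethylamino group (-N(CH3)2), which satisfies every atom and bond constraint.
(D) has a primary amide (-C(=O)NH2) but the amide nitrogen has H2 and only one carbon neighbour.
So the answer is (C).

C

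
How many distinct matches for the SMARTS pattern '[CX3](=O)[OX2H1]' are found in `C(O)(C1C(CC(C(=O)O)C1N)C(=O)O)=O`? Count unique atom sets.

3

[CX3](=O)[OX2H1] is the SMARTS for a carboxylic acid: an sp2 carbon double-bonded to O and single-bonded to an -OH oxygen.
The molecule carries 3 separate instances of a carboxylic acid group (-C(=O)OH) meeting every constraint; each maps to a distinct set of atoms, giving 3 matches.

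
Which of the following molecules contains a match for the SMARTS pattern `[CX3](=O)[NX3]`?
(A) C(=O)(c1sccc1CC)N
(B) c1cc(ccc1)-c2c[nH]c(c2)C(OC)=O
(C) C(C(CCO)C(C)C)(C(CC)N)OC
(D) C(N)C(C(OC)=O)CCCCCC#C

A

[CX3](=O)[NX3] describes a carbonyl carbon bonded to a trivalent nitrogen (an amide).
(A) contains a primary amide (-C(=O)NH2), which satisfies every atom and bond constraint.
(B) has a methyl-ester group (-C(=O)OCH3) but the carbonyl is bonded to O, not to an NX3 nitrogen.
(C) has a primary amino group (-NH2) but the -NH2 is not attached to a carbonyl carbon.
(D) has a methyl-ester group (-C(=O)OCH3) but the carbonyl is bonded to O, not to an NX3 nitrogen.
So the answer is (A).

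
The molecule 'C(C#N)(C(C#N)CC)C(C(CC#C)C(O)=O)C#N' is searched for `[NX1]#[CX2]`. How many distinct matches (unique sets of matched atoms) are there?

3

[NX1]#[CX2] is the SMARTS for a nitrile: a nitrogen triple-bonded to a two-connected carbon.
The molecule carries 3 separate instances of a nitrile (-C#N) meeting every constraint; each maps to a distinct set of atoms, giving 3 matches.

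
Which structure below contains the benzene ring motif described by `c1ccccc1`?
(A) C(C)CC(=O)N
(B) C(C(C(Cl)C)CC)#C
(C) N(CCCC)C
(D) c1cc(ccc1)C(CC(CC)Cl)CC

c1ccccc1 describes six aromatic carbons in a ring (a benzene ring).
(A) has a methyl group (-CH3) but no six-membered all-carbon aromatic ring is present.
(B) has a methyl group (-CH3) but no six-membered all-carbon aromatic ring is present.
(C) has a methyl group (-CH3) but no six-membered all-carbon aromatic ring is present.
(D) contains a phenyl ring, which satisfies every atom and bond constraint.
So the answer is (D).

D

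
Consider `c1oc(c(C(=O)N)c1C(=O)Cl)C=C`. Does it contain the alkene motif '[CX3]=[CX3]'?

Yes

The pattern [CX3]=[CX3] describes a non-aromatic C=C double bond between two sp2 carbons — an alkene.
The molecule carries a vinyl group (-CH=CH2), whose atoms satisfy every constraint of the query, so the pattern matches.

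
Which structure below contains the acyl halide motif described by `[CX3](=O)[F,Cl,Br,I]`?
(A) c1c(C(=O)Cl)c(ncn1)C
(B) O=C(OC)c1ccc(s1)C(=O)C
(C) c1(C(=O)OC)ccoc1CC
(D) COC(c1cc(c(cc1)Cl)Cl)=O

A

[CX3](=O)[F,Cl,Br,I] describes a carbonyl carbon bonded to a halogen (an acyl halide).
(A) contains an acyl chloride (-C(=O)Cl), which satisfies every atom and bond constraint.
(B) has a methyl-ester group (-C(=O)OCH3) but the carbonyl is bonded to -O-C, not to a halogen.
(C) has a methyl-ester group (-C(=O)OCH3) but the carbonyl is bonded to -O-C, not to a halogen.
(D) has a chloro substituent but the Cl is not on a carbonyl carbon.
So the answer is (A).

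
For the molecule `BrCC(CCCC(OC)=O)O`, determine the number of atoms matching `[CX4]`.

6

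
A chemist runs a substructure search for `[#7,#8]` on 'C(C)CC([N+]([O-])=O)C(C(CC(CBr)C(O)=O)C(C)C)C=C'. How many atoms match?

Check the 21 heavy atoms by environment: 15× C → no; 1× N (charge +1) → match; 1× O (charge -1) → match; 3× O → match; 1× Br → no.
Summing the matching environments: 1 + 1 + 3 = 5 matching atoms.

5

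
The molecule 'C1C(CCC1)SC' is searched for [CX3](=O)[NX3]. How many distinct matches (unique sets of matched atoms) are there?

0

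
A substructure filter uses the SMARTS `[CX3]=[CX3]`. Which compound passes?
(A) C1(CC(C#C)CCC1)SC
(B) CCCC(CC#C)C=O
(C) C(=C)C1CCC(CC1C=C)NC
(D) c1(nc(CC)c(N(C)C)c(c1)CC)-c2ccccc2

[CX3]=[CX3] describes a non-aromatic C=C double bond between two sp2 carbons (an alkene).
(A) has an ethynyl group (-C#CH) but the C-C bond is a triple bond, not a double bond.
(B) has an ethynyl group (-C#CH) but the C-C bond is a triple bond, not a double bond.
(C) contains a vinyl group (-CH=CH2), which satisfies every atom and bond constraint.
(D) has an ethyl group (-CH2CH3) but its C-C bond is a single bond between CX4 carbons, not CX3=CX3.
So the answer is (C).

C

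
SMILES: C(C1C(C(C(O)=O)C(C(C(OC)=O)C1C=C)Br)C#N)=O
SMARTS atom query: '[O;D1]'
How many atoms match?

Check the 20 heavy atoms by environment: 8× C (D3) → no; 3× C (D2) → no; 1× N (D1) → no; 4× O (D1) → match; 1× Br (D1) → no; 2× C (D1) → no; 1× O (D2) → no.
That gives 4 matching atoms.

4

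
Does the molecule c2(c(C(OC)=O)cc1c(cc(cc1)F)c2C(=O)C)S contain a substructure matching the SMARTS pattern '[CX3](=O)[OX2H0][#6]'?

Yes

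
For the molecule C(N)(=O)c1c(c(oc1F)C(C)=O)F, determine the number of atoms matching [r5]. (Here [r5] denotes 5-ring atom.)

The query [r5] means: r5 matches atoms in a five-membered ring.
Check the 13 heavy atoms by environment: 1× o (aromatic, in 5-ring) → match; 4× c (aromatic, in 5-ring) → match; 3× C (acyclic) → no; 2× O (acyclic) → no; 1× N (acyclic) → no; 2× F (acyclic) → no.
Summing the matching environments: 1 + 4 = 5 matching atoms.

5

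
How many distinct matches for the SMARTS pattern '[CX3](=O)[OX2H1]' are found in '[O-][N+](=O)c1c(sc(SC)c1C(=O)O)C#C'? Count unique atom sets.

1

[CX3](=O)[OX2H1] is the SMARTS for a carboxylic acid: an sp2 carbon double-bonded to O and single-bonded to an -OH oxygen.
Exactly one fragment in the molecule meets all constraints, giving 1 match.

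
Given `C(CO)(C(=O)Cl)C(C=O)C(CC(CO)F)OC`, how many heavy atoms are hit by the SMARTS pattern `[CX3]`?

2

The query [CX3] means: C with X3: aliphatic carbon with exactly 3 total connections.
Check the 17 heavy atoms by environment: 8× C (X4) → no; 3× O (X2) → no; 2× C (X3) → match; 2× O (X1) → no; 1× Cl (X1) → no; 1× F (X1) → no.
That gives 2 matching atoms.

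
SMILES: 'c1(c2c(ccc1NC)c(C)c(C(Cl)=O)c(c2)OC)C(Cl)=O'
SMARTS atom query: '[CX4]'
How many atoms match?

The query [CX4] means: C with X4: aliphatic carbon with exactly 4 total connections (bonds + H).
Check the 21 heavy atoms by environment: 10× c (aromatic, X3) → no; 2× C (X3) → no; 2× O (X1) → no; 2× Cl (X1) → no; 3× C (X4) → match; 1× N (X3) → no; 1× O (X2) → no.
That gives 3 matching atoms.

3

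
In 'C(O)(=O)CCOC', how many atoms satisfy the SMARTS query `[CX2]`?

The query [CX2] means: C with X2: aliphatic carbon with exactly 2 total connections.
Check the 7 heavy atoms by environment: 3× C (X4) → no; 2× O (X2) → no; 1× C (X3) → no; 1× O (X1) → no.
No environment satisfies the query, so 0 matching atoms.

0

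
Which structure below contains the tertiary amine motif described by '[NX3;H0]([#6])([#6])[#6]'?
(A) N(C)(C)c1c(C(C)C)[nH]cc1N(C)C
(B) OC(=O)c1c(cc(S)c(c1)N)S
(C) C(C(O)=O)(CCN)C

[NX3;H0]([#6])([#6])[#6] describes a trivalent nitrogen with no H, bonded to three carbons (a tertiary amine).
(A) contains a dimethylamino group (-N(CH3)2), which satisfies every atom and bond constraint.
(B) has a primary amino group (-NH2) but the nitrogen has H2, not H0 with three carbons.
(C) has a primary amino group (-NH2) but the nitrogen has H2, not H0 with three carbons.
So the answer is (A).

A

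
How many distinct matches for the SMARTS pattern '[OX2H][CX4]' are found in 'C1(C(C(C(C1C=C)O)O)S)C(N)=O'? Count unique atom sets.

2

[OX2H][CX4] is the SMARTS for an aliphatic alcohol: a hydroxyl oxygen bound to an sp3 (X4) carbon.
The molecule carries 2 separate instances of a hydroxyl group (-OH) meeting every constraint; each maps to a distinct set of atoms, giving 2 matches.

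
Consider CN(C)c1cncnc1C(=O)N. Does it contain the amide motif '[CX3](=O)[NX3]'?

Yes

The pattern [CX3](=O)[NX3] describes a carbonyl carbon bonded to a trivalent nitrogen — an amide.
The molecule carries a primary amide (-C(=O)NH2), whose atoms satisfy every constraint of the query, so the pattern matches.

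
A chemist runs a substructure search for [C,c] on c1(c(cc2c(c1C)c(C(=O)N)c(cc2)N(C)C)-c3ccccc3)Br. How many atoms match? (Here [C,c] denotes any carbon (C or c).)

Check the 24 heavy atoms by environment: 16× c (aromatic) → match; 2× N → no; 4× C → match; 1× Br → no; 1× O → no.
Summing the matching environments: 16 + 4 = 20 matching atoms.

20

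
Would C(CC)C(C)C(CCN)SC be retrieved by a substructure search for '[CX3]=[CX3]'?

The pattern [CX3]=[CX3] describes a non-aromatic C=C double bond between two sp2 carbons — an alkene.
The closest candidate here is an ethyl group (-CH2CH3), but its C-C bond is a single bond between CX4 carbons, not CX3=CX3. No other fragment satisfies the full query, so there is no match.

No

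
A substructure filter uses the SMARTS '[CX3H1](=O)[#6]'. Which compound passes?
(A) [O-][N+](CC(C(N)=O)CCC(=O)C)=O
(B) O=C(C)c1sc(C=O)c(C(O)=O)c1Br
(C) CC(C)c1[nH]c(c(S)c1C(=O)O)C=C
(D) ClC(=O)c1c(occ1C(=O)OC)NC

B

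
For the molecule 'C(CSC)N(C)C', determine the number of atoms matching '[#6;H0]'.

0

The query [#6;H0] means: any carbon with no attached hydrogen.
Check the 7 heavy atoms by environment: 2× C (H2) → no; 1× S (H0) → no; 3× C (H3) → no; 1× N (H0) → no.
No environment satisfies the query, so 0 matching atoms.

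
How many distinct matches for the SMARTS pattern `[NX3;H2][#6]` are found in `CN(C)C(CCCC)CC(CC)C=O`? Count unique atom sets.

[NX3;H2][#6] is the SMARTS for a primary amine: a trivalent nitrogen with two H attached to carbon.
The molecule has a dimethylamino group (-N(CH3)2), but the nitrogen has H0, not H2; nothing else fits, so there are 0 matches.

0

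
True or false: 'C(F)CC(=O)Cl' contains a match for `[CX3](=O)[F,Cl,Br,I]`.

True

The pattern [CX3](=O)[F,Cl,Br,I] describes a carbonyl carbon bonded to a halogen — an acyl halide.
The molecule carries an acyl chloride (-C(=O)Cl), whose atoms satisfy every constraint of the query, so the pattern matches.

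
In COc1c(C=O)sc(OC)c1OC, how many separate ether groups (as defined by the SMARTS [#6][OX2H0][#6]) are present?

3

[#6][OX2H0][#6] is the SMARTS for an ether: an aliphatic oxygen bridging two carbons with no H on the oxygen.
The molecule carries 3 separate instances of a methoxy ether (-OCH3) meeting every constraint; each maps to a distinct set of atoms, giving 3 matches.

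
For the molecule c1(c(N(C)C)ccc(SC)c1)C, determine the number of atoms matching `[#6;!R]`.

4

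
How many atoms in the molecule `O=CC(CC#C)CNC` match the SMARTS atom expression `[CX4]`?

The query [CX4] means: C with X4: aliphatic carbon with exactly 4 total connections (bonds + H).
Check the 9 heavy atoms by environment: 4× C (X4) → match; 1× N (X3) → no; 1× C (X3) → no; 1× O (X1) → no; 2× C (X2) → no.
That gives 4 matching atoms.

4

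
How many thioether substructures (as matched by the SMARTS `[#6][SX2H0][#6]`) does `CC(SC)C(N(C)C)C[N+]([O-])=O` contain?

[#6][SX2H0][#6] is the SMARTS for a thioether: an aliphatic sulfur bridging two carbons with no H on the sulfur.
Exactly one fragment in the molecule meets all constraints, giving 1 match.

1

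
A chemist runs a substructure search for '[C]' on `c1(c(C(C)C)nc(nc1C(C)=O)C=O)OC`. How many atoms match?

7

The query [C] means: uppercase C matches aliphatic (non-aromatic) carbon only.
Check the 16 heavy atoms by environment: 2× n (aromatic) → no; 4× c (aromatic) → no; 3× O → no; 7× C → match.
That gives 7 matching atoms.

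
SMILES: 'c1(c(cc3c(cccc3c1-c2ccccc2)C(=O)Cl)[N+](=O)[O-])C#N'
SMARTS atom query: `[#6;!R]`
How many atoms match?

2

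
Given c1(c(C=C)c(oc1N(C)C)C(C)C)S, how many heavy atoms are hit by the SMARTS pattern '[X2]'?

2

The query [X2] means: any atom with exactly two total connections (bonds + H).
Check the 14 heavy atoms by environment: 1× o (aromatic, X2) → match; 4× c (aromatic, X3) → no; 1× N (X3) → no; 5× C (X4) → no; 1× S (X2) → match; 2× C (X3) → no.
Summing the matching environments: 1 + 1 = 2 matching atoms.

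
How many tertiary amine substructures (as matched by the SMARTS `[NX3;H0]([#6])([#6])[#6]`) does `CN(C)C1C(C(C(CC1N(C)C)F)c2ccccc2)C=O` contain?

2

[NX3;H0]([#6])([#6])[#6] is the SMARTS for a tertiary amine: a trivalent nitrogen with no H, bonded to three carbons.
The molecule carries 2 separate instances of a dimethylamino group (-N(CH3)2) meeting every constraint; each maps to a distinct set of atoms, giving 2 matches.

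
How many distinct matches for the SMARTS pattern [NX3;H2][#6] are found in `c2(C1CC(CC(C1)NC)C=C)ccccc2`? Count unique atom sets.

[NX3;H2][#6] is the SMARTS for a primary amine: a trivalent nitrogen with two H attached to carbon.
The molecule has an N-methylamino group (-NHCH3), but the nitrogen bears two carbons and only one H (H1), not H2; nothing else fits, so there are 0 matches.

0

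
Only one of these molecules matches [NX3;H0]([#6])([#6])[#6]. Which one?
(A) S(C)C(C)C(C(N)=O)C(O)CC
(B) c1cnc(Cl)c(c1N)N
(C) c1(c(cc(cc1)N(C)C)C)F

[NX3;H0]([#6])([#6])[#6] describes a trivalent nitrogen with no H, bonded to three carbons (a tertiary amine).
(A) has a primary amide (-C(=O)NH2) but the amide nitrogen has H2 and only one carbon neighbour.
(B) has a primary amino group (-NH2) but the nitrogen has H2, not H0 with three carbons.
(C) contains a dimethylamino group (-N(CH3)2), which satisfies every atom and bond constraint.
So the answer is (C).

C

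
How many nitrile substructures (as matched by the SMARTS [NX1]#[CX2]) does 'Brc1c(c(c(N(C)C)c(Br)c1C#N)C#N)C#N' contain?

[NX1]#[CX2] is the SMARTS for a nitrile: a nitrogen triple-bonded to a two-connected carbon.
The molecule carries 3 separate instances of a nitrile (-C#N) meeting every constraint; each maps to a distinct set of atoms, giving 3 matches.

3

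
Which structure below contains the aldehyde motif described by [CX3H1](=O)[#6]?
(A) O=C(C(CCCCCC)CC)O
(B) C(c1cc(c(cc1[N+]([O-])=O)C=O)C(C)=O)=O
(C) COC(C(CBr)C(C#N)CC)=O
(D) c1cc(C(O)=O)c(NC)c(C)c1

B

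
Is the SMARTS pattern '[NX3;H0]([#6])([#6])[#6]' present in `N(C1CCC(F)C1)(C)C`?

The pattern [NX3;H0]([#6])([#6])[#6] describes a trivalent nitrogen with no H, bonded to three carbons — a tertiary amine.
The molecule carries a dimethylamino group (-N(CH3)2), whose atoms satisfy every constraint of the query, so the pattern matches.

Yes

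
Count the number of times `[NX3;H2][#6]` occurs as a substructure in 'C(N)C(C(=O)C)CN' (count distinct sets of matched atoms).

[NX3;H2][#6] is the SMARTS for a primary amine: a trivalent nitrogen with two H attached to carbon.
The molecule carries 2 separate instances of a primary amino group (-NH2) meeting every constraint; each maps to a distinct set of atoms, giving 2 matches.

2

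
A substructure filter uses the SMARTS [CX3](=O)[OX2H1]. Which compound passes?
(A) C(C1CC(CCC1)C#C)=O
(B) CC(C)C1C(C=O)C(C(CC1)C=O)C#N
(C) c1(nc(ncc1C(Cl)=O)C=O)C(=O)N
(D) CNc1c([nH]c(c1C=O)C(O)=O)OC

[CX3](=O)[OX2H1] describes an sp2 carbon double-bonded to O and single-bonded to an -OH oxygen (a carboxylic acid).
(A) has an aldehyde (-CHO) but there is no singly-bonded oxygen on the carbonyl carbon.
(B) has an aldehyde (-CHO) but there is no singly-bonded oxygen on the carbonyl carbon.
(C) has an aldehyde (-CHO) but there is no singly-bonded oxygen on the carbonyl carbon.
(D) contains a carboxylic acid group (-C(=O)OH), which satisfies every atom and bond constraint.
So the answer is (D).

D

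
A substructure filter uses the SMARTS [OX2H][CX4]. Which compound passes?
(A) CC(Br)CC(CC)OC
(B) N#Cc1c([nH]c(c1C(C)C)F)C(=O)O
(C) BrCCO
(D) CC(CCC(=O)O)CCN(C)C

C

[OX2H][CX4] describes a hydroxyl oxygen bound to an sp3 (X4) carbon (an aliphatic alcohol).
(A) has a methoxy ether (-OCH3) but the oxygen has H0 (ether), not H1.
(B) has a carboxylic acid group (-C(=O)OH) but the -OH is on a CX3 carbonyl carbon, not a CX4 carbon.
(C) contains a hydroxyl group (-OH), which satisfies every atom and bond constraint.
(D) has a carboxylic acid group (-C(=O)OH) but the -OH is on a CX3 carbonyl carbon, not a CX4 carbon.
So the answer is (C).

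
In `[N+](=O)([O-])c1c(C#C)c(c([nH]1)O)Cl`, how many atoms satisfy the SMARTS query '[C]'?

2

The query [C] means: uppercase C matches aliphatic (non-aromatic) carbon only.
Check the 12 heavy atoms by environment: 1× n (aromatic) → no; 4× c (aromatic) → no; 1× N (charge +1) → no; 1× O (charge -1) → no; 2× O → no; 2× C → match; 1× Cl → no.
That gives 2 matching atoms.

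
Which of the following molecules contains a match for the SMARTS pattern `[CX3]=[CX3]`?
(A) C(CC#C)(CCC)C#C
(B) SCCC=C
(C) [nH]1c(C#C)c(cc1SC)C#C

B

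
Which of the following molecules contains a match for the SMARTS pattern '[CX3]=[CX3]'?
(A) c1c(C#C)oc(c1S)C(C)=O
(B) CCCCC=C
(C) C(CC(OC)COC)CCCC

B

[CX3]=[CX3] describes a non-aromatic C=C double bond between two sp2 carbons (an alkene).
(A) has an ethynyl group (-C#CH) but the C-C bond is a triple bond, not a double bond.
(B) contains a vinyl group (-CH=CH2), which satisfies every atom and bond constraint.
(C) has an ethyl group (-CH2CH3) but its C-C bond is a single bond between CX4 carbons, not CX3=CX3.
So the answer is (B).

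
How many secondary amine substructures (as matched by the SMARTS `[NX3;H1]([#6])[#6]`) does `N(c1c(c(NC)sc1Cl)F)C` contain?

2

[NX3;H1]([#6])[#6] is the SMARTS for a secondary amine: a trivalent nitrogen with one H, bonded to two carbons.
The molecule carries 2 separate instances of an N-methylamino group (-NHCH3) meeting every constraint; each maps to a distinct set of atoms, giving 2 matches.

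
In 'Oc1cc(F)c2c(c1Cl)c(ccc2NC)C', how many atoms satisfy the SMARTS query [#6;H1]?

The query [#6;H1] means: any carbon bearing exactly one hydrogen.
Check the 16 heavy atoms by environment: 7× c (aromatic, H0) → no; 3× c (aromatic, H1) → match; 1× F (H0) → no; 2× C (H3) → no; 1× N (H1) → no; 1× Cl (H0) → no; 1× O (H1) → no.
That gives 3 matching atoms.

3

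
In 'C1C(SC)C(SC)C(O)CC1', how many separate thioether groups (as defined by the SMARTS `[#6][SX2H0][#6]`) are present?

[#6][SX2H0][#6] is the SMARTS for a thioether: an aliphatic sulfur bridging two carbons with no H on the sulfur.
The molecule carries 2 separate instances of a methylthio ether (-SCH3) meeting every constraint; each maps to a distinct set of atoms, giving 2 matches.

2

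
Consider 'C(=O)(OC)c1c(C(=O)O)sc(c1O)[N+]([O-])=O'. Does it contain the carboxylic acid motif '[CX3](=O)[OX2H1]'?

The pattern [CX3](=O)[OX2H1] describes an sp2 carbon double-bonded to O and single-bonded to an -OH oxygen — a carboxylic acid.
The molecule carries a carboxylic acid group (-C(=O)OH), whose atoms satisfy every constraint of the query, so the pattern matches.

Yes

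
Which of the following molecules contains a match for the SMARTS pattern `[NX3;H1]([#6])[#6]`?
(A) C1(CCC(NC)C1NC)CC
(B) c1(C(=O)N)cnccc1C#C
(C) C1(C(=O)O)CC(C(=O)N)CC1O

A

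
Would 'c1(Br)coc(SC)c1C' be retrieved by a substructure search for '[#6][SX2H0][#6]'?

The pattern [#6][SX2H0][#6] describes an aliphatic sulfur bridging two carbons with no H on the sulfur — a thioether.
The molecule carries a methylthio ether (-SCH3), whose atoms satisfy every constraint of the query, so the pattern matches.

Yes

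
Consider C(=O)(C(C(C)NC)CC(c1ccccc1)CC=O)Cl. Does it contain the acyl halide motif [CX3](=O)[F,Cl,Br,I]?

The pattern [CX3](=O)[F,Cl,Br,I] describes a carbonyl carbon bonded to a halogen — an acyl halide.
The molecule carries an acyl chloride (-C(=O)Cl), whose atoms satisfy every constraint of the query, so the pattern matches.

Yes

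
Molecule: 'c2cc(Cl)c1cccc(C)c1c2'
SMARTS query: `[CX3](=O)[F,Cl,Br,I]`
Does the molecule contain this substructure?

No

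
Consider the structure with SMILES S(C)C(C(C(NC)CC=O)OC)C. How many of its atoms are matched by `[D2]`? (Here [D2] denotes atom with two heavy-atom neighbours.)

5

The query [D2] means: atom with exactly two heavy-atom neighbours.
Check the 13 heavy atoms by environment: 4× C (D1) → no; 3× C (D3) → no; 2× C (D2) → match; 1× S (D2) → match; 1× O (D1) → no; 1× O (D2) → match; 1× N (D2) → match.
Summing the matching environments: 2 + 1 + 1 + 1 = 5 matching atoms.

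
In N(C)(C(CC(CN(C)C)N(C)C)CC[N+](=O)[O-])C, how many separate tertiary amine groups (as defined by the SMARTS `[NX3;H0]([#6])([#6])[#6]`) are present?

[NX3;H0]([#6])([#6])[#6] is the SMARTS for a tertiary amine: a trivalent nitrogen with no H, bonded to three carbons.
The molecule carries 3 separate instances of a dimethylamino group (-N(CH3)2) meeting every constraint; each maps to a distinct set of atoms, giving 3 matches.

3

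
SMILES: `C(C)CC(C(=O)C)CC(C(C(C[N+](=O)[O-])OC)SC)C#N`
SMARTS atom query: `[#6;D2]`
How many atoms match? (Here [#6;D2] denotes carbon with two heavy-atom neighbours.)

The query [#6;D2] means: any carbon bonded to exactly two heavy atoms.
Check the 21 heavy atoms by environment: 5× C (D2) → match; 5× C (D3) → no; 1× N (charge +1, D3) → no; 1× O (charge -1, D1) → no; 2× O (D1) → no; 1× N (D1) → no; 4× C (D1) → no; 1× S (D2) → no; 1× O (D2) → no.
That gives 5 matching atoms.

5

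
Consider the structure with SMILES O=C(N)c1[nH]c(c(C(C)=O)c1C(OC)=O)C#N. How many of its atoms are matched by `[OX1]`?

3

The query [OX1] means: aliphatic oxygen with one total connection — typically a carbonyl =O or an oxide.
Check the 17 heavy atoms by environment: 1× n (aromatic, X3) → no; 4× c (aromatic, X3) → no; 3× C (X3) → no; 3× O (X1) → match; 2× C (X4) → no; 1× C (X2) → no; 1× N (X1) → no; 1× N (X3) → no; 1× O (X2) → no.
That gives 3 matching atoms.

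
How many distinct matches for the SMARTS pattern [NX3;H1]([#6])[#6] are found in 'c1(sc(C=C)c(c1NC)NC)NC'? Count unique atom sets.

3

[NX3;H1]([#6])[#6] is the SMARTS for a secondary amine: a trivalent nitrogen with one H, bonded to two carbons.
The molecule carries 3 separate instances of an N-methylamino group (-NHCH3) meeting every constraint; each maps to a distinct set of atoms, giving 3 matches.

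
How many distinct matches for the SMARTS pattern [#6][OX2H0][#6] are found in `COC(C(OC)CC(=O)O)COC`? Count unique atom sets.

[#6][OX2H0][#6] is the SMARTS for an ether: an aliphatic oxygen bridging two carbons with no H on the oxygen.
The molecule carries 3 separate instances of a methoxy ether (-OCH3) meeting every constraint; each maps to a distinct set of atoms, giving 3 matches.

3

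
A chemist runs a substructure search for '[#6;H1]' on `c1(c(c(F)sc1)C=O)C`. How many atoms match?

2

The query [#6;H1] means: any carbon bearing exactly one hydrogen.
Check the 9 heavy atoms by environment: 1× s (aromatic, H0) → no; 1× c (aromatic, H1) → match; 3× c (aromatic, H0) → no; 1× C (H3) → no; 1× F (H0) → no; 1× C (H1) → match; 1× O (H0) → no.
Summing the matching environments: 1 + 1 = 2 matching atoms.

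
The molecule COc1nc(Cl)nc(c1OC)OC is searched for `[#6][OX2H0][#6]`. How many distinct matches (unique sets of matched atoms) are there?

[#6][OX2H0][#6] is the SMARTS for an ether: an aliphatic oxygen bridging two carbons with no H on the oxygen.
The molecule carries 3 separate instances of a methoxy ether (-OCH3) meeting every constraint; each maps to a distinct set of atoms, giving 3 matches.

3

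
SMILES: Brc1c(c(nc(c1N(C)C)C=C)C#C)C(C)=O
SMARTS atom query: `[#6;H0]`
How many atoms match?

7

The query [#6;H0] means: any carbon with no attached hydrogen.
Check the 17 heavy atoms by environment: 1× n (aromatic, H0) → no; 5× c (aromatic, H0) → match; 1× Br (H0) → no; 1× N (H0) → no; 3× C (H3) → no; 2× C (H0) → match; 2× C (H1) → no; 1× O (H0) → no; 1× C (H2) → no.
Summing the matching environments: 5 + 2 = 7 matching atoms.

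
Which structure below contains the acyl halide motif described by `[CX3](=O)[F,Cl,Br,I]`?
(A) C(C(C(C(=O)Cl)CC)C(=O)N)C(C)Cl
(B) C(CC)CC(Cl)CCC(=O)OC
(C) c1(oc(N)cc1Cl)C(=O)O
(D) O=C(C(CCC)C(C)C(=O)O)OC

A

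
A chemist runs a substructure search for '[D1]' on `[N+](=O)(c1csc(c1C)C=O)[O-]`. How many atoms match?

The query [D1] means: atom with exactly one heavy-atom neighbour (degree 1).
Check the 11 heavy atoms by environment: 1× s (aromatic, D2) → no; 3× c (aromatic, D3) → no; 1× c (aromatic, D2) → no; 1× N (charge +1, D3) → no; 1× O (charge -1, D1) → match; 2× O (D1) → match; 1× C (D2) → no; 1× C (D1) → match.
Summing the matching environments: 1 + 2 + 1 = 4 matching atoms.

4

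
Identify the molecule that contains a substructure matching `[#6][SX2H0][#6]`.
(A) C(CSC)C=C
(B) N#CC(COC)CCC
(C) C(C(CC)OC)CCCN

[#6][SX2H0][#6] describes an aliphatic sulfur bridging two carbons with no H on the sulfur (a thioether).
(A) contains a methylthio ether (-SCH3), which satisfies every atom and bond constraint.
(B) has a methoxy ether (-OCH3) but the bridging atom is O, not S.
(C) has a methoxy ether (-OCH3) but the bridging atom is O, not S.
So the answer is (A).

A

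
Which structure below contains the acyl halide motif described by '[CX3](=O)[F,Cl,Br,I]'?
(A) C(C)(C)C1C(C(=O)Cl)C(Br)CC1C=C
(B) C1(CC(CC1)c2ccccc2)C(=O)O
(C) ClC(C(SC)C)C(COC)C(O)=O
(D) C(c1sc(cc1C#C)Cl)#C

A

[CX3](=O)[F,Cl,Br,I] describes a carbonyl carbon bonded to a halogen (an acyl halide).
(A) contains an acyl chloride (-C(=O)Cl), which satisfies every atom and bond constraint.
(B) has a carboxylic acid group (-C(=O)OH) but the carbonyl is bonded to -OH, not to a halogen.
(C) has a carboxylic acid group (-C(=O)OH) but the carbonyl is bonded to -OH, not to a halogen.
(D) has a chloro substituent but the Cl is not on a carbonyl carbon.
So the answer is (A).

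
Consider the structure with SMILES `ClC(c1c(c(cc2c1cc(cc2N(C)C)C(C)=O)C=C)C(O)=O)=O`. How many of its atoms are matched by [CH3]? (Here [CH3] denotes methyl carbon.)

3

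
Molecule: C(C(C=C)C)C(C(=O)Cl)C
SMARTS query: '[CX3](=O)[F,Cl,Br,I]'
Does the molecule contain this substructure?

Yes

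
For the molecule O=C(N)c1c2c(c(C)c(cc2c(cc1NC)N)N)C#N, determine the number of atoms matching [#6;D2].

3

The query [#6;D2] means: any carbon bonded to exactly two heavy atoms.
Check the 20 heavy atoms by environment: 8× c (aromatic, D3) → no; 2× c (aromatic, D2) → match; 1× C (D2) → match; 4× N (D1) → no; 1× N (D2) → no; 2× C (D1) → no; 1× C (D3) → no; 1× O (D1) → no.
Summing the matching environments: 2 + 1 = 3 matching atoms.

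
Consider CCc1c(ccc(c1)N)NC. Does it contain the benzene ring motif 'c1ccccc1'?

Yes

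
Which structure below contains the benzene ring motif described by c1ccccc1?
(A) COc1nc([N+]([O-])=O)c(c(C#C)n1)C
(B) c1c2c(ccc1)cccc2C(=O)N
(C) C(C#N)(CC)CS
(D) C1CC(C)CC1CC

B

c1ccccc1 describes six aromatic carbons in a ring (a benzene ring).
(A) has a methyl group (-CH3) but no six-membered all-carbon aromatic ring is present.
(B) contains the required atom environment, so the pattern matches.
(C) has a methyl group (-CH3) but no six-membered all-carbon aromatic ring is present.
(D) has a methyl group (-CH3) but no six-membered all-carbon aromatic ring is present.
So the answer is (B).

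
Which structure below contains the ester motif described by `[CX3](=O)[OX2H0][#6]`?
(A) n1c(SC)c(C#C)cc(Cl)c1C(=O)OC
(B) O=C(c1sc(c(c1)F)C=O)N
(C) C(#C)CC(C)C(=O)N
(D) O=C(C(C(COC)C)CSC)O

A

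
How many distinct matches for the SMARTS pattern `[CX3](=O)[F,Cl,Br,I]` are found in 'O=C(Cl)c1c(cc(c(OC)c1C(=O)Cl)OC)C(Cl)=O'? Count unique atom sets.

3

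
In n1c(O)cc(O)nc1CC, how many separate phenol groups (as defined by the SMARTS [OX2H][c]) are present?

2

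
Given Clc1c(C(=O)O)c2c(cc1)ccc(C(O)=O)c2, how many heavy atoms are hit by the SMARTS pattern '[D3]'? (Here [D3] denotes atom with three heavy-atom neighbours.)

The query [D3] means: atom with exactly three heavy-atom neighbours.
Check the 17 heavy atoms by environment: 5× c (aromatic, D3) → match; 5× c (aromatic, D2) → no; 2× C (D3) → match; 4× O (D1) → no; 1× Cl (D1) → no.
Summing the matching environments: 5 + 2 = 7 matching atoms.

7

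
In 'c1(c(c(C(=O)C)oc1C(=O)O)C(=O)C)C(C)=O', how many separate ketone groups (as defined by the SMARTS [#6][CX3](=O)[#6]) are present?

3

[#6][CX3](=O)[#6] is the SMARTS for a ketone: a carbonyl carbon (no H) flanked by two carbons.
The molecule carries 3 separate instances of an acetyl/ketone group (-C(=O)CH3) meeting every constraint; each maps to a distinct set of atoms, giving 3 matches.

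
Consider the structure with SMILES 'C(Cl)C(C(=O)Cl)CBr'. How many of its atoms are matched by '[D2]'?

2

The query [D2] means: atom with exactly two heavy-atom neighbours.
Check the 8 heavy atoms by environment: 2× C (D2) → match; 2× C (D3) → no; 2× Cl (D1) → no; 1× O (D1) → no; 1× Br (D1) → no.
That gives 2 matching atoms.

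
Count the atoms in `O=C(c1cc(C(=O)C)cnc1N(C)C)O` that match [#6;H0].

5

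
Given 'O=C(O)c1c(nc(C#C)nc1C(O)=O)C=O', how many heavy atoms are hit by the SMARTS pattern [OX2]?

2

The query [OX2] means: aliphatic oxygen with two total connections — ether, hydroxyl, or ester single-bond O.
Check the 16 heavy atoms by environment: 2× n (aromatic, X2) → no; 4× c (aromatic, X3) → no; 3× C (X3) → no; 3× O (X1) → no; 2× O (X2) → match; 2× C (X2) → no.
That gives 2 matching atoms.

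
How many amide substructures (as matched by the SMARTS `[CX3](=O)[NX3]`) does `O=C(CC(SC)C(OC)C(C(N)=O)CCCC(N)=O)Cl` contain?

2

[CX3](=O)[NX3] is the SMARTS for an amide: a carbonyl carbon bonded to a trivalent nitrogen.
The molecule carries 2 separate instances of a primary amide (-C(=O)NH2) meeting every constraint; each maps to a distinct set of atoms, giving 2 matches.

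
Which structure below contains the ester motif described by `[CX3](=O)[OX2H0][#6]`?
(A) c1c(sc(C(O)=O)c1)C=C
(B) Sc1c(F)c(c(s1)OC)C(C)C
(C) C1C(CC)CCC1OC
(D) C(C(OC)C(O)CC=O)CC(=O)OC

D

[CX3](=O)[OX2H0][#6] describes a carbonyl carbon bonded to an oxygen that is itself bonded to carbon (no H on that O) (an ester).
(A) has a carboxylic acid group (-C(=O)OH) but the singly-bonded O carries H (OX2H1, not H0).
(B) has a methoxy ether (-OCH3) but the ether oxygen is not adjacent to a C=O carbon.
(C) has a methoxy ether (-OCH3) but the ether oxygen is not adjacent to a C=O carbon.
(D) contains a methyl-ester group (-C(=O)OCH3), which satisfies every atom and bond constraint.
So the answer is (D).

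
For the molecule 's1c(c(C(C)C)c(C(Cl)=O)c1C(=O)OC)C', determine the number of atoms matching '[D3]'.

The query [D3] means: atom with exactly three heavy-atom neighbours.
Check the 16 heavy atoms by environment: 1× s (aromatic, D2) → no; 4× c (aromatic, D3) → match; 3× C (D3) → match; 2× O (D1) → no; 1× Cl (D1) → no; 1× O (D2) → no; 4× C (D1) → no.
Summing the matching environments: 4 + 3 = 7 matching atoms.

7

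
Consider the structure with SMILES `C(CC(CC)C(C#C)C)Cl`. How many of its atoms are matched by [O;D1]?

0

The query [O;D1] means: aliphatic oxygen bonded to exactly one heavy atom.
Check the 10 heavy atoms by environment: 4× C (D2) → no; 2× C (D3) → no; 3× C (D1) → no; 1× Cl (D1) → no.
No environment satisfies the query, so 0 matching atoms.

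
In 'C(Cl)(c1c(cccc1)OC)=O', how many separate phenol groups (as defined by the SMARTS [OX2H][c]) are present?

0

[OX2H][c] is the SMARTS for a phenol: a hydroxyl oxygen attached to an aromatic carbon.
The molecule has a methoxy ether (-OCH3), but the oxygen has H0, not H1; nothing else fits, so there are 0 matches.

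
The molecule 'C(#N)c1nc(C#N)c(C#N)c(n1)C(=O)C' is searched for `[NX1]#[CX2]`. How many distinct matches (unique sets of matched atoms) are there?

3

[NX1]#[CX2] is the SMARTS for a nitrile: a nitrogen triple-bonded to a two-connected carbon.
The molecule carries 3 separate instances of a nitrile (-C#N) meeting every constraint; each maps to a distinct set of atoms, giving 3 matches.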